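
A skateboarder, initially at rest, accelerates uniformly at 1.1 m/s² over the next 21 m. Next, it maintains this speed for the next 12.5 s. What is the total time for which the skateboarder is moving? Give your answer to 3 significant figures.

Phase 1 (accelerating): v₀ = 0 m/s, a = 1.1 m/s².
v² = v₀² + 2aΔx = 0² + 2·1.1·21 = 46.2 → v = 6.80 m/s
t = (v − v₀)/a = (6.80 − 0)/1.1 = 6.18 s

Phase 2 (constant speed): v₀ = 6.80 m/s, a = 0 m/s².
v = v₀ + at = 6.80 + (0)(12.5) = 6.80 m/s
Δx = v₀t + ½at² = 6.80·12.5 + 0.5·0·12.5² = 85.0 m
Total time = 6.18 + 12.5 = 18.7 s

18.7 s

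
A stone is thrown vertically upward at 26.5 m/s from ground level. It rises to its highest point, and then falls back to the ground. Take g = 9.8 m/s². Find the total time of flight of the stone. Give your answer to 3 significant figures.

Phase 1 (rising): v₀ = 26.5 m/s, a = -9.8 m/s².
v = v₀ + at → t = (0 − 26.5) / -9.8 = 2.70 s
v² = v₀² + 2aΔx → Δx = (0² − 26.5²)/(2·-9.8) = 35.8 m

Phase 2 (falling): v₀ = 0 m/s, a = -9.8 m/s².
Falls 35.8 m from rest: t = √(2·35.8/9.8) = 2.70 s; v = g·t = 26.5 m/s.
Total time = 2.70 + 2.70 = 5.41 s

5.41 s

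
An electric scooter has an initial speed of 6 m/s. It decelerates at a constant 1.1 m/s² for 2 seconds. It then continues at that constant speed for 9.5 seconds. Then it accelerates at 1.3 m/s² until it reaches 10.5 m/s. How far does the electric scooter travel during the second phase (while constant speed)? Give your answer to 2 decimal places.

Phase 1 (decelerating): v₀ = 6.00 m/s, a = -1.1 m/s².
v = v₀ + at = 6.00 + (-1.1)(2) = 3.80 m/s
Δx = v₀t + ½at² = 6.00·2 + 0.5·-1.1·2² = 9.80 m

Phase 2 (constant speed): v₀ = 3.80 m/s, a = 0 m/s².
v = v₀ + at = 3.80 + (0)(9.5) = 3.80 m/s
Δx = v₀t + ½at² = 3.80·9.5 + 0.5·0·9.5² = 36.1 m
Distance in phase 2 = 36.1 m

36.10 m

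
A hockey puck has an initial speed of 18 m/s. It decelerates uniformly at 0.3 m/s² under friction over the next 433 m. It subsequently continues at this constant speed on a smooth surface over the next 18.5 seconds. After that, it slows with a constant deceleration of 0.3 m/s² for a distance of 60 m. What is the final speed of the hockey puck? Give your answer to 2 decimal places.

5.31 m/s

Phase 1 (decelerating): v₀ = 18.0 m/s, a = -0.3 m/s².
v² = v₀² + 2aΔx = 18.0² + 2·-0.3·433 = 64.2 → v = 8.01 m/s
t = (v − v₀)/a = (8.01 − 18.0)/-0.3 = 33.3 s

Phase 2 (constant speed): v₀ = 8.01 m/s, a = 0 m/s².
v = v₀ + at = 8.01 + (0)(18.5) = 8.01 m/s
Δx = v₀t + ½at² = 8.01·18.5 + 0.5·0·18.5² = 148 m

Phase 3 (decelerating): v₀ = 8.01 m/s, a = -0.3 m/s².
v² = v₀² + 2aΔx = 8.01² + 2·-0.3·60 = 28.2 → v = 5.31 m/s
t = (v − v₀)/a = (5.31 − 8.01)/-0.3 = 9.01 s
Final speed = 5.31 m/s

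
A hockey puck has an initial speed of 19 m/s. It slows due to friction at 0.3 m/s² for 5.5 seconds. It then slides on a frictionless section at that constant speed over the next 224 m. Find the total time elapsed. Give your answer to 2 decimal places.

18.41 s

Phase 1 (decelerating): v₀ = 19.0 m/s, a = -0.3 m/s².
v = v₀ + at = 19.0 + (-0.3)(5.5) = 17.4 m/s
Δx = v₀t + ½at² = 19.0·5.5 + 0.5·-0.3·5.5² = 100 m

Phase 2 (constant speed): v₀ = 17.4 m/s, a = 0 m/s².
Constant speed: t = d/v = 224/17.4 = 12.9 s
Total time = 5.50 + 12.9 = 18.4 s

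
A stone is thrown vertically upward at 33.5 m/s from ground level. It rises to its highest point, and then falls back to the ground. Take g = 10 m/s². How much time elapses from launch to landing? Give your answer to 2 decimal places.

Phase 1 (rising): v₀ = 33.5 m/s, a = -10 m/s².
v = v₀ + at → t = (0 − 33.5) / -10 = 3.35 s
v² = v₀² + 2aΔx → Δx = (0² − 33.5²)/(2·-10) = 56.1 m

Phase 2 (falling): v₀ = 0 m/s, a = -10 m/s².
Falls 56.1 m from rest: t = √(2·56.1/10) = 3.35 s; v = g·t = 33.5 m/s.
Total time = 3.35 + 3.35 = 6.70 s

6.70 s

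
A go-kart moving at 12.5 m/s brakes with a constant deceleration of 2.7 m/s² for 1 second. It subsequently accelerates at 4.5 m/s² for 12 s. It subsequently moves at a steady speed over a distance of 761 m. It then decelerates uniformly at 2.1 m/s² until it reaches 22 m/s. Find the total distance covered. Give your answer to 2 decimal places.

2067.66 m

Phase 1 (decelerating): v₀ = 12.5 m/s, a = -2.7 m/s².
v = v₀ + at = 12.5 + (-2.7)(1) = 9.80 m/s
Δx = v₀t + ½at² = 12.5·1 + 0.5·-2.7·1² = 11.2 m

Phase 2 (accelerating): v₀ = 9.80 m/s, a = 4.5 m/s².
v = v₀ + at = 9.80 + (4.5)(12) = 63.8 m/s
Δx = v₀t + ½at² = 9.80·12 + 0.5·4.5·12² = 442 m

Phase 3 (constant speed): v₀ = 63.8 m/s, a = 0 m/s².
Constant speed: t = d/v = 761/63.8 = 11.9 s

Phase 4 (decelerating): v₀ = 63.8 m/s, a = -2.1 m/s².
v = v₀ + at → t = (22 − 63.8) / -2.1 = 19.9 s
v² = v₀² + 2aΔx → Δx = (22² − 63.8²)/(2·-2.1) = 854 m
Total distance = 11.2 + 442 + 761 + 854 = 2070 m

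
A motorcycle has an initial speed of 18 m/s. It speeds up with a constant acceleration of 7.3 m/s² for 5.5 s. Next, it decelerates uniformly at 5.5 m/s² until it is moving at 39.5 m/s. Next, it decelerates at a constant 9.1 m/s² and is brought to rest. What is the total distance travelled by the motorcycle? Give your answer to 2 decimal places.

Phase 1 (accelerating): v₀ = 18.0 m/s, a = 7.3 m/s².
v = v₀ + at = 18.0 + (7.3)(5.5) = 58.1 m/s
Δx = v₀t + ½at² = 18.0·5.5 + 0.5·7.3·5.5² = 209 m

Phase 2 (decelerating): v₀ = 58.1 m/s, a = -5.5 m/s².
v = v₀ + at → t = (39.5 − 58.1) / -5.5 = 3.39 s
v² = v₀² + 2aΔx → Δx = (39.5² − 58.1²)/(2·-5.5) = 166 m

Phase 3 (decelerating): v₀ = 39.5 m/s, a = -9.1 m/s².
v = v₀ + at → t = (0 − 39.5) / -9.1 = 4.34 s
v² = v₀² + 2aΔx → Δx = (0² − 39.5²)/(2·-9.1) = 85.7 m
Total distance = 209 + 166 + 85.7 = 461 m

460.70 m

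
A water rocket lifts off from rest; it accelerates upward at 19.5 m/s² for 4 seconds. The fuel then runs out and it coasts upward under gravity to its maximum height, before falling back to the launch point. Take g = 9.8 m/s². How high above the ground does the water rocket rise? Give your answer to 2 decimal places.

466.41 m

Phase 1 (powered ascent): v₀ = 0 m/s, a = 19.5 m/s².
v = v₀ + at = 0 + (19.5)(4) = 78.0 m/s
Δx = v₀t + ½at² = 0·4 + 0.5·19.5·4² = 156 m

Phase 2 (coasting upward): v₀ = 78.0 m/s, a = -9.8 m/s².
v = v₀ + at → t = (0 − 78.0) / -9.8 = 7.96 s
v² = v₀² + 2aΔx → Δx = (0² − 78.0²)/(2·-9.8) = 310 m
Maximum height = 156 + 310 = 466 m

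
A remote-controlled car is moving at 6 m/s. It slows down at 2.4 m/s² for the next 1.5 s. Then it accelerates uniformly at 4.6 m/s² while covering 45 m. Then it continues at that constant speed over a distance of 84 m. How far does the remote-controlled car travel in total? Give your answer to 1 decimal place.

135.3 m

Phase 1 (decelerating): v₀ = 6.00 m/s, a = -2.4 m/s².
v = v₀ + at = 6.00 + (-2.4)(1.5) = 2.40 m/s
Δx = v₀t + ½at² = 6.00·1.5 + 0.5·-2.4·1.5² = 6.30 m

Phase 2 (accelerating): v₀ = 2.40 m/s, a = 4.6 m/s².
v² = v₀² + 2aΔx = 2.40² + 2·4.6·45 = 420 → v = 20.5 m/s
t = (v − v₀)/a = (20.5 − 2.40)/4.6 = 3.93 s

Phase 3 (constant speed): v₀ = 20.5 m/s, a = 0 m/s².
Constant speed: t = d/v = 84/20.5 = 4.10 s
Total distance = 6.30 + 45.0 + 84.0 = 135 m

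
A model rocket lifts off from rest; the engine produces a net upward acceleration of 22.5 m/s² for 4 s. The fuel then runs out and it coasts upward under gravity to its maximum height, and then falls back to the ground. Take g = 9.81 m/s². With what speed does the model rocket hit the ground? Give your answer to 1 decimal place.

107.8 m/s

Phase 1 (powered ascent): v₀ = 0 m/s, a = 22.5 m/s².
v = v₀ + at = 0 + (22.5)(4) = 90.0 m/s
Δx = v₀t + ½at² = 0·4 + 0.5·22.5·4² = 180 m

Phase 2 (coasting upward): v₀ = 90.0 m/s, a = -9.81 m/s².
v = v₀ + at → t = (0 − 90.0) / -9.81 = 9.17 s
v² = v₀² + 2aΔx → Δx = (0² − 90.0²)/(2·-9.81) = 413 m

Phase 3 (free fall): v₀ = 0 m/s, a = -9.81 m/s².
Falls 593 m from rest: t = √(2·593/9.81) = 11.0 s; v = g·t = 108 m/s.
Impact speed = 108 m/s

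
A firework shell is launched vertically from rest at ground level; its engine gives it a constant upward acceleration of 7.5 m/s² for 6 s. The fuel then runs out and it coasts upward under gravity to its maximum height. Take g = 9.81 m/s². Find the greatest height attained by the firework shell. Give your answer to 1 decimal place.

238.2 m

Phase 1 (powered ascent): v₀ = 0 m/s, a = 7.5 m/s².
v = v₀ + at = 0 + (7.5)(6) = 45.0 m/s
Δx = v₀t + ½at² = 0·6 + 0.5·7.5·6² = 135 m

Phase 2 (coasting upward): v₀ = 45.0 m/s, a = -9.81 m/s².
v = v₀ + at → t = (0 − 45.0) / -9.81 = 4.59 s
v² = v₀² + 2aΔx → Δx = (0² − 45.0²)/(2·-9.81) = 103 m
Maximum height = 135 + 103 = 238 m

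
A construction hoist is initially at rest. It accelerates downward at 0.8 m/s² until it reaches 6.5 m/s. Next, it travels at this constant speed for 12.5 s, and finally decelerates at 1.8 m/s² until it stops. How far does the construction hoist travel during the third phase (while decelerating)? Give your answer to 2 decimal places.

11.74 m

Phase 1 (accelerating): v₀ = 0 m/s, a = 0.8 m/s².
v = v₀ + at → t = (6.5 − 0) / 0.8 = 8.12 s
v² = v₀² + 2aΔx → Δx = (6.5² − 0²)/(2·0.8) = 26.4 m

Phase 2 (constant speed): v₀ = 6.50 m/s, a = 0 m/s².
v = v₀ + at = 6.50 + (0)(12.5) = 6.50 m/s
Δx = v₀t + ½at² = 6.50·12.5 + 0.5·0·12.5² = 81.2 m

Phase 3 (decelerating): v₀ = 6.50 m/s, a = -1.8 m/s².
v = v₀ + at → t = (0 − 6.50) / -1.8 = 3.61 s
v² = v₀² + 2aΔx → Δx = (0² − 6.50²)/(2·-1.8) = 11.7 m
Distance in phase 3 = 11.7 m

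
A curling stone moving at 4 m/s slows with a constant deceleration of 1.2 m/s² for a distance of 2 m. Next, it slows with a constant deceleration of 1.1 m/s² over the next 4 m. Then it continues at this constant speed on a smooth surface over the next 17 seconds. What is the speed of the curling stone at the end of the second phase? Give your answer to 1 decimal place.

Phase 1 (decelerating): v₀ = 4.00 m/s, a = -1.2 m/s².
v² = v₀² + 2aΔx = 4.00² + 2·-1.2·2 = 11.2 → v = 3.35 m/s
t = (v − v₀)/a = (3.35 − 4.00)/-1.2 = 0.544 s

Phase 2 (decelerating): v₀ = 3.35 m/s, a = -1.1 m/s².
v² = v₀² + 2aΔx = 3.35² + 2·-1.1·4 = 2.40 → v = 1.55 m/s
t = (v − v₀)/a = (1.55 − 3.35)/-1.1 = 1.63 s
Speed at end of phase 2 = 1.55 m/s

1.5 m/s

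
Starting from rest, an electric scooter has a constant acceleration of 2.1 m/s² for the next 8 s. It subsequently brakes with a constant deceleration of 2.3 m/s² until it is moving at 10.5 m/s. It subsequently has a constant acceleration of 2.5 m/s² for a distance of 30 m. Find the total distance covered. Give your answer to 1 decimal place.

134.6 m

Phase 1 (accelerating): v₀ = 0 m/s, a = 2.1 m/s².
v = v₀ + at = 0 + (2.1)(8) = 16.8 m/s
Δx = v₀t + ½at² = 0·8 + 0.5·2.1·8² = 67.2 m

Phase 2 (decelerating): v₀ = 16.8 m/s, a = -2.3 m/s².
v = v₀ + at → t = (10.5 − 16.8) / -2.3 = 2.74 s
v² = v₀² + 2aΔx → Δx = (10.5² − 16.8²)/(2·-2.3) = 37.4 m

Phase 3 (accelerating): v₀ = 10.5 m/s, a = 2.5 m/s².
v² = v₀² + 2aΔx = 10.5² + 2·2.5·30 = 260 → v = 16.1 m/s
t = (v − v₀)/a = (16.1 − 10.5)/2.5 = 2.25 s
Total distance = 67.2 + 37.4 + 30.0 = 135 m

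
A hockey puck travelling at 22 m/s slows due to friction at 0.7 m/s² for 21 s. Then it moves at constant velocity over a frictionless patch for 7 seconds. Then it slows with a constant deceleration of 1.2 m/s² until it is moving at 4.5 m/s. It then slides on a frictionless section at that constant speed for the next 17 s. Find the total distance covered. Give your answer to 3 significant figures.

Phase 1 (decelerating): v₀ = 22.0 m/s, a = -0.7 m/s².
v = v₀ + at = 22.0 + (-0.7)(21) = 7.30 m/s
Δx = v₀t + ½at² = 22.0·21 + 0.5·-0.7·21² = 308 m

Phase 2 (constant speed): v₀ = 7.30 m/s, a = 0 m/s².
v = v₀ + at = 7.30 + (0)(7) = 7.30 m/s
Δx = v₀t + ½at² = 7.30·7 + 0.5·0·7² = 51.1 m

Phase 3 (decelerating): v₀ = 7.30 m/s, a = -1.2 m/s².
v = v₀ + at → t = (4.5 − 7.30) / -1.2 = 2.33 s
v² = v₀² + 2aΔx → Δx = (4.5² − 7.30²)/(2·-1.2) = 13.8 m

Phase 4 (constant speed): v₀ = 4.50 m/s, a = 0 m/s².
v = v₀ + at = 4.50 + (0)(17) = 4.50 m/s
Δx = v₀t + ½at² = 4.50·17 + 0.5·0·17² = 76.5 m
Total distance = 308 + 51.1 + 13.8 + 76.5 = 449 m

449 m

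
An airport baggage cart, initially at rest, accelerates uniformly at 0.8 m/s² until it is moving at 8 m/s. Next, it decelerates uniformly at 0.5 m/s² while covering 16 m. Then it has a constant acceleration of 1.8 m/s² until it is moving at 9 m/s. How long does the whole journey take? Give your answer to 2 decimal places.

Phase 1 (accelerating): v₀ = 0 m/s, a = 0.8 m/s².
v = v₀ + at → t = (8 − 0) / 0.8 = 10.0 s
v² = v₀² + 2aΔx → Δx = (8² − 0²)/(2·0.8) = 40.0 m

Phase 2 (decelerating): v₀ = 8.00 m/s, a = -0.5 m/s².
v² = v₀² + 2aΔx = 8.00² + 2·-0.5·16 = 48.0 → v = 6.93 m/s
t = (v − v₀)/a = (6.93 − 8.00)/-0.5 = 2.14 s

Phase 3 (accelerating): v₀ = 6.93 m/s, a = 1.8 m/s².
v = v₀ + at → t = (9 − 6.93) / 1.8 = 1.15 s
v² = v₀² + 2aΔx → Δx = (9² − 6.93²)/(2·1.8) = 9.17 m
Total time = 10.0 + 2.14 + 1.15 = 13.3 s

13.29 s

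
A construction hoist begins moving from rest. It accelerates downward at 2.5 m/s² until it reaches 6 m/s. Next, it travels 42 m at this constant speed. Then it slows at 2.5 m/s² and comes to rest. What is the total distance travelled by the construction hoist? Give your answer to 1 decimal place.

56.4 m

Phase 1 (accelerating): v₀ = 0 m/s, a = 2.5 m/s².
v = v₀ + at → t = (6 − 0) / 2.5 = 2.40 s
v² = v₀² + 2aΔx → Δx = (6² − 0²)/(2·2.5) = 7.20 m

Phase 2 (constant speed): v₀ = 6.00 m/s, a = 0 m/s².
Constant speed: t = d/v = 42/6.00 = 7.00 s

Phase 3 (decelerating): v₀ = 6.00 m/s, a = -2.5 m/s².
v = v₀ + at → t = (0 − 6.00) / -2.5 = 2.40 s
v² = v₀² + 2aΔx → Δx = (0² − 6.00²)/(2·-2.5) = 7.20 m
Total distance = 7.20 + 42.0 + 7.20 = 56.4 m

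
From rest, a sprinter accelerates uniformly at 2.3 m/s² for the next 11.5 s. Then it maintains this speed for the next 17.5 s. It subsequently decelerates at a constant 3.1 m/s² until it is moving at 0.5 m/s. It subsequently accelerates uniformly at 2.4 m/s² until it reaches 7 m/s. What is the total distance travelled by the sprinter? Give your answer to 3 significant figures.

738 m

Phase 1 (accelerating): v₀ = 0 m/s, a = 2.3 m/s².
v = v₀ + at = 0 + (2.3)(11.5) = 26.4 m/s
Δx = v₀t + ½at² = 0·11.5 + 0.5·2.3·11.5² = 152 m

Phase 2 (constant speed): v₀ = 26.4 m/s, a = 0 m/s².
v = v₀ + at = 26.4 + (0)(17.5) = 26.4 m/s
Δx = v₀t + ½at² = 26.4·17.5 + 0.5·0·17.5² = 463 m

Phase 3 (decelerating): v₀ = 26.4 m/s, a = -3.1 m/s².
v = v₀ + at → t = (0.5 − 26.4) / -3.1 = 8.37 s
v² = v₀² + 2aΔx → Δx = (0.5² − 26.4²)/(2·-3.1) = 113 m

Phase 4 (accelerating): v₀ = 0.500 m/s, a = 2.4 m/s².
v = v₀ + at → t = (7 − 0.500) / 2.4 = 2.71 s
v² = v₀² + 2aΔx → Δx = (7² − 0.500²)/(2·2.4) = 10.2 m
Total distance = 152 + 463 + 113 + 10.2 = 738 m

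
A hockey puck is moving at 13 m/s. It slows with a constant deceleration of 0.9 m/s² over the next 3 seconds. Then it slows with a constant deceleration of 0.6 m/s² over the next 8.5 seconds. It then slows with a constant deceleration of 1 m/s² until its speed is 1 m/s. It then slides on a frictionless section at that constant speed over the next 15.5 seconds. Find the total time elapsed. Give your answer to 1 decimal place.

Phase 1 (decelerating): v₀ = 13.0 m/s, a = -0.9 m/s².
v = v₀ + at = 13.0 + (-0.9)(3) = 10.3 m/s
Δx = v₀t + ½at² = 13.0·3 + 0.5·-0.9·3² = 35.0 m

Phase 2 (decelerating): v₀ = 10.3 m/s, a = -0.6 m/s².
v = v₀ + at = 10.3 + (-0.6)(8.5) = 5.20 m/s
Δx = v₀t + ½at² = 10.3·8.5 + 0.5·-0.6·8.5² = 65.9 m

Phase 3 (decelerating): v₀ = 5.20 m/s, a = -1 m/s².
v = v₀ + at → t = (1 − 5.20) / -1 = 4.20 s
v² = v₀² + 2aΔx → Δx = (1² − 5.20²)/(2·-1) = 13.0 m

Phase 4 (constant speed): v₀ = 1.00 m/s, a = 0 m/s².
v = v₀ + at = 1.00 + (0)(15.5) = 1.00 m/s
Δx = v₀t + ½at² = 1.00·15.5 + 0.5·0·15.5² = 15.5 m
Total time = 3.00 + 8.50 + 4.20 + 15.5 = 31.2 s

31.2 s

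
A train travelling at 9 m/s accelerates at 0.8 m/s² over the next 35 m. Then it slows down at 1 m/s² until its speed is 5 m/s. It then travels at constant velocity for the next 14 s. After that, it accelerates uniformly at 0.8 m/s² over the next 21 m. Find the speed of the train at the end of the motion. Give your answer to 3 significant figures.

7.66 m/s

Phase 1 (accelerating): v₀ = 9.00 m/s, a = 0.8 m/s².
v² = v₀² + 2aΔx = 9.00² + 2·0.8·35 = 137 → v = 11.7 m/s
t = (v − v₀)/a = (11.7 − 9.00)/0.8 = 3.38 s

Phase 2 (decelerating): v₀ = 11.7 m/s, a = -1 m/s².
v = v₀ + at → t = (5 − 11.7) / -1 = 6.70 s
v² = v₀² + 2aΔx → Δx = (5² − 11.7²)/(2·-1) = 56.0 m

Phase 3 (constant speed): v₀ = 5.00 m/s, a = 0 m/s².
v = v₀ + at = 5.00 + (0)(14) = 5.00 m/s
Δx = v₀t + ½at² = 5.00·14 + 0.5·0·14² = 70.0 m

Phase 4 (accelerating): v₀ = 5.00 m/s, a = 0.8 m/s².
v² = v₀² + 2aΔx = 5.00² + 2·0.8·21 = 58.6 → v = 7.66 m/s
t = (v − v₀)/a = (7.66 − 5.00)/0.8 = 3.32 s
Final speed = 7.66 m/s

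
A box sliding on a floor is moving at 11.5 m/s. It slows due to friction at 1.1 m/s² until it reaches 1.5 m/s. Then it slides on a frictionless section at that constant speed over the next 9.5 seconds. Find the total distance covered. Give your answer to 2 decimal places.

Phase 1 (decelerating): v₀ = 11.5 m/s, a = -1.1 m/s².
v = v₀ + at → t = (1.5 − 11.5) / -1.1 = 9.09 s
v² = v₀² + 2aΔx → Δx = (1.5² − 11.5²)/(2·-1.1) = 59.1 m

Phase 2 (constant speed): v₀ = 1.50 m/s, a = 0 m/s².
v = v₀ + at = 1.50 + (0)(9.5) = 1.50 m/s
Δx = v₀t + ½at² = 1.50·9.5 + 0.5·0·9.5² = 14.2 m
Total distance = 59.1 + 14.2 = 73.3 m

73.34 m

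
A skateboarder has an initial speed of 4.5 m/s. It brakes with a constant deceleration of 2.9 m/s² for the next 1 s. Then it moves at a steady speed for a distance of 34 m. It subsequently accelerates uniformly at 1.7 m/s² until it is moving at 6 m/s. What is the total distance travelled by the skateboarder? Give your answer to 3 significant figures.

Phase 1 (decelerating): v₀ = 4.50 m/s, a = -2.9 m/s².
v = v₀ + at = 4.50 + (-2.9)(1) = 1.60 m/s
Δx = v₀t + ½at² = 4.50·1 + 0.5·-2.9·1² = 3.05 m

Phase 2 (constant speed): v₀ = 1.60 m/s, a = 0 m/s².
Constant speed: t = d/v = 34/1.60 = 21.2 s

Phase 3 (accelerating): v₀ = 1.60 m/s, a = 1.7 m/s².
v = v₀ + at → t = (6 − 1.60) / 1.7 = 2.59 s
v² = v₀² + 2aΔx → Δx = (6² − 1.60²)/(2·1.7) = 9.84 m
Total distance = 3.05 + 34.0 + 9.84 = 46.9 m

46.9 m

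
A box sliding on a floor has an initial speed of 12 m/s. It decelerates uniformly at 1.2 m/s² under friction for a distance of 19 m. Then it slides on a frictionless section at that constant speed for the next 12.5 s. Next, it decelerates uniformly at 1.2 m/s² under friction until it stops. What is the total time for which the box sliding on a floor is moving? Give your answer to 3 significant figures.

22.5 s

Phase 1 (decelerating): v₀ = 12.0 m/s, a = -1.2 m/s².
v² = v₀² + 2aΔx = 12.0² + 2·-1.2·19 = 98.4 → v = 9.92 m/s
t = (v − v₀)/a = (9.92 − 12.0)/-1.2 = 1.73 s

Phase 2 (constant speed): v₀ = 9.92 m/s, a = 0 m/s².
v = v₀ + at = 9.92 + (0)(12.5) = 9.92 m/s
Δx = v₀t + ½at² = 9.92·12.5 + 0.5·0·12.5² = 124 m

Phase 3 (decelerating): v₀ = 9.92 m/s, a = -1.2 m/s².
v = v₀ + at → t = (0 − 9.92) / -1.2 = 8.27 s
v² = v₀² + 2aΔx → Δx = (0² − 9.92²)/(2·-1.2) = 41.0 m
Total time = 1.73 + 12.5 + 8.27 = 22.5 s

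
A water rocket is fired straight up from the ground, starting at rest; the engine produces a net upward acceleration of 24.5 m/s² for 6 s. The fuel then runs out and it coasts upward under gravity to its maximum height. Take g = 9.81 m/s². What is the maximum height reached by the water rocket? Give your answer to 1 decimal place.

1542.4 m

Phase 1 (powered ascent): v₀ = 0 m/s, a = 24.5 m/s².
v = v₀ + at = 0 + (24.5)(6) = 147 m/s
Δx = v₀t + ½at² = 0·6 + 0.5·24.5·6² = 441 m

Phase 2 (coasting upward): v₀ = 147 m/s, a = -9.81 m/s².
v = v₀ + at → t = (0 − 147) / -9.81 = 15.0 s
v² = v₀² + 2aΔx → Δx = (0² − 147²)/(2·-9.81) = 1100 m
Maximum height = 441 + 1100 = 1540 m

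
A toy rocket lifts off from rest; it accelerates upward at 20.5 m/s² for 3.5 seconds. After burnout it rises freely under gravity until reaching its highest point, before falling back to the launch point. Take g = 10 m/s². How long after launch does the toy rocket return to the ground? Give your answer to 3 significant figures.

Phase 1 (powered ascent): v₀ = 0 m/s, a = 20.5 m/s².
v = v₀ + at = 0 + (20.5)(3.5) = 71.8 m/s
Δx = v₀t + ½at² = 0·3.5 + 0.5·20.5·3.5² = 126 m

Phase 2 (coasting upward): v₀ = 71.8 m/s, a = -10 m/s².
v = v₀ + at → t = (0 − 71.8) / -10 = 7.17 s
v² = v₀² + 2aΔx → Δx = (0² − 71.8²)/(2·-10) = 257 m

Phase 3 (free fall): v₀ = 0 m/s, a = -10 m/s².
Falls 383 m from rest: t = √(2·383/10) = 8.75 s; v = g·t = 87.5 m/s.
Total time = 3.50 + 7.17 + 8.75 = 19.4 s

19.4 s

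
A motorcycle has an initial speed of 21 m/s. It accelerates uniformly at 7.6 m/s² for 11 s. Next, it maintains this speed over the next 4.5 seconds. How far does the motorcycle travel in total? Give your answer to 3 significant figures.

Phase 1 (accelerating): v₀ = 21.0 m/s, a = 7.6 m/s².
v = v₀ + at = 21.0 + (7.6)(11) = 105 m/s
Δx = v₀t + ½at² = 21.0·11 + 0.5·7.6·11² = 691 m

Phase 2 (constant speed): v₀ = 105 m/s, a = 0 m/s².
v = v₀ + at = 105 + (0)(4.5) = 105 m/s
Δx = v₀t + ½at² = 105·4.5 + 0.5·0·4.5² = 471 m
Total distance = 691 + 471 = 1160 m

1160 m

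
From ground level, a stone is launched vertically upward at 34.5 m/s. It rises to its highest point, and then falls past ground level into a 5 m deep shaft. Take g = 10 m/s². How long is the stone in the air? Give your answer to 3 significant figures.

Phase 1 (rising): v₀ = 34.5 m/s, a = -10 m/s².
v = v₀ + at → t = (0 − 34.5) / -10 = 3.45 s
v² = v₀² + 2aΔx → Δx = (0² − 34.5²)/(2·-10) = 59.5 m

Phase 2 (falling): v₀ = 0 m/s, a = -10 m/s².
Falls 64.5 m from rest: t = √(2·64.5/10) = 3.59 s; v = g·t = 35.9 m/s.
Total time = 3.45 + 3.59 = 7.04 s

7.04 s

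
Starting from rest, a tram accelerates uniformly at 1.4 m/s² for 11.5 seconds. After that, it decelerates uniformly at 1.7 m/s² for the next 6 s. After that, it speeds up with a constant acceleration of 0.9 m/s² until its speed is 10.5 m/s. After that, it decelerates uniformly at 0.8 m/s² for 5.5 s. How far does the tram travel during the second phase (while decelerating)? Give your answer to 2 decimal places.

Phase 1 (accelerating): v₀ = 0 m/s, a = 1.4 m/s².
v = v₀ + at = 0 + (1.4)(11.5) = 16.1 m/s
Δx = v₀t + ½at² = 0·11.5 + 0.5·1.4·11.5² = 92.6 m

Phase 2 (decelerating): v₀ = 16.1 m/s, a = -1.7 m/s².
v = v₀ + at = 16.1 + (-1.7)(6) = 5.90 m/s
Δx = v₀t + ½at² = 16.1·6 + 0.5·-1.7·6² = 66.0 m
Distance in phase 2 = 66.0 m

66.00 m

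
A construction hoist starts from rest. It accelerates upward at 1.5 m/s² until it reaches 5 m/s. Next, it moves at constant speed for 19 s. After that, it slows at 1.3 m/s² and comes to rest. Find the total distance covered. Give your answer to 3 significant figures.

Phase 1 (accelerating): v₀ = 0 m/s, a = 1.5 m/s².
v = v₀ + at → t = (5 − 0) / 1.5 = 3.33 s
v² = v₀² + 2aΔx → Δx = (5² − 0²)/(2·1.5) = 8.33 m

Phase 2 (constant speed): v₀ = 5.00 m/s, a = 0 m/s².
v = v₀ + at = 5.00 + (0)(19) = 5.00 m/s
Δx = v₀t + ½at² = 5.00·19 + 0.5·0·19² = 95.0 m

Phase 3 (decelerating): v₀ = 5.00 m/s, a = -1.3 m/s².
v = v₀ + at → t = (0 − 5.00) / -1.3 = 3.85 s
v² = v₀² + 2aΔx → Δx = (0² − 5.00²)/(2·-1.3) = 9.62 m
Total distance = 8.33 + 95.0 + 9.62 = 113 m

113 m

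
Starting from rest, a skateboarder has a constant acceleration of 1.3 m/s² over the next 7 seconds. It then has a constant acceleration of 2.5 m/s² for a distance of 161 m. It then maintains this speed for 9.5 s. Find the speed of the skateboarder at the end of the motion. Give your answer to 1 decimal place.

Phase 1 (accelerating): v₀ = 0 m/s, a = 1.3 m/s².
v = v₀ + at = 0 + (1.3)(7) = 9.10 m/s
Δx = v₀t + ½at² = 0·7 + 0.5·1.3·7² = 31.8 m

Phase 2 (accelerating): v₀ = 9.10 m/s, a = 2.5 m/s².
v² = v₀² + 2aΔx = 9.10² + 2·2.5·161 = 888 → v = 29.8 m/s
t = (v − v₀)/a = (29.8 − 9.10)/2.5 = 8.28 s

Phase 3 (constant speed): v₀ = 29.8 m/s, a = 0 m/s².
v = v₀ + at = 29.8 + (0)(9.5) = 29.8 m/s
Δx = v₀t + ½at² = 29.8·9.5 + 0.5·0·9.5² = 283 m
Final speed = 29.8 m/s

29.8 m/s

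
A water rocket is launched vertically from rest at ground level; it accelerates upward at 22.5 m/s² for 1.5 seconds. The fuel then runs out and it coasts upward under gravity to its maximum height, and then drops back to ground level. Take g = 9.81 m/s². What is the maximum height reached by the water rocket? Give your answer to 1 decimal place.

Phase 1 (powered ascent): v₀ = 0 m/s, a = 22.5 m/s².
v = v₀ + at = 0 + (22.5)(1.5) = 33.8 m/s
Δx = v₀t + ½at² = 0·1.5 + 0.5·22.5·1.5² = 25.3 m

Phase 2 (coasting upward): v₀ = 33.8 m/s, a = -9.81 m/s².
v = v₀ + at → t = (0 − 33.8) / -9.81 = 3.44 s
v² = v₀² + 2aΔx → Δx = (0² − 33.8²)/(2·-9.81) = 58.1 m
Maximum height = 25.3 + 58.1 = 83.4 m

83.4 m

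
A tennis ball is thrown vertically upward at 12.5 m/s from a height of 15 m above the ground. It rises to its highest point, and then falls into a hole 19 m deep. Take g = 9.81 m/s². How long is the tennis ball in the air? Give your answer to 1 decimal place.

4.2 s

Phase 1 (rising): v₀ = 12.5 m/s, a = -9.81 m/s².
v = v₀ + at → t = (0 − 12.5) / -9.81 = 1.27 s
v² = v₀² + 2aΔx → Δx = (0² − 12.5²)/(2·-9.81) = 7.96 m

Phase 2 (falling): v₀ = 0 m/s, a = -9.81 m/s².
Falls 42.0 m from rest: t = √(2·42.0/9.81) = 2.92 s; v = g·t = 28.7 m/s.
Total time = 1.27 + 2.92 = 4.20 s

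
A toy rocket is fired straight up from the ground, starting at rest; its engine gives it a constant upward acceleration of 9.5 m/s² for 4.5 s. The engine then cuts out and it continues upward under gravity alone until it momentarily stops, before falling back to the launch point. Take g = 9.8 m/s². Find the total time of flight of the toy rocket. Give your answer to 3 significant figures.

15.1 s

Phase 1 (powered ascent): v₀ = 0 m/s, a = 9.5 m/s².
v = v₀ + at = 0 + (9.5)(4.5) = 42.8 m/s
Δx = v₀t + ½at² = 0·4.5 + 0.5·9.5·4.5² = 96.2 m

Phase 2 (coasting upward): v₀ = 42.8 m/s, a = -9.8 m/s².
v = v₀ + at → t = (0 − 42.8) / -9.8 = 4.36 s
v² = v₀² + 2aΔx → Δx = (0² − 42.8²)/(2·-9.8) = 93.2 m

Phase 3 (free fall): v₀ = 0 m/s, a = -9.8 m/s².
Falls 189 m from rest: t = √(2·189/9.8) = 6.22 s; v = g·t = 60.9 m/s.
Total time = 4.50 + 4.36 + 6.22 = 15.1 s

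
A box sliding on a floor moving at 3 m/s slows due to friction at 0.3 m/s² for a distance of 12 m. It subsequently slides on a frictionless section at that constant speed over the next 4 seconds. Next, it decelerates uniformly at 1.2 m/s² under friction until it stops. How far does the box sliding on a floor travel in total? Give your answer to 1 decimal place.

18.1 m

Phase 1 (decelerating): v₀ = 3.00 m/s, a = -0.3 m/s².
v² = v₀² + 2aΔx = 3.00² + 2·-0.3·12 = 1.80 → v = 1.34 m/s
t = (v − v₀)/a = (1.34 − 3.00)/-0.3 = 5.53 s

Phase 2 (constant speed): v₀ = 1.34 m/s, a = 0 m/s².
v = v₀ + at = 1.34 + (0)(4) = 1.34 m/s
Δx = v₀t + ½at² = 1.34·4 + 0.5·0·4² = 5.37 m

Phase 3 (decelerating): v₀ = 1.34 m/s, a = -1.2 m/s².
v = v₀ + at → t = (0 − 1.34) / -1.2 = 1.12 s
v² = v₀² + 2aΔx → Δx = (0² − 1.34²)/(2·-1.2) = 0.750 m
Total distance = 12.0 + 5.37 + 0.750 = 18.1 m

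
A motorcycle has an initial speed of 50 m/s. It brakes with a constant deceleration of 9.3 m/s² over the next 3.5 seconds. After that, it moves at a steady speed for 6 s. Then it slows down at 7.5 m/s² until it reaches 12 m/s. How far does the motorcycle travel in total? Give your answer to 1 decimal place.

Phase 1 (decelerating): v₀ = 50.0 m/s, a = -9.3 m/s².
v = v₀ + at = 50.0 + (-9.3)(3.5) = 17.4 m/s
Δx = v₀t + ½at² = 50.0·3.5 + 0.5·-9.3·3.5² = 118 m

Phase 2 (constant speed): v₀ = 17.4 m/s, a = 0 m/s².
v = v₀ + at = 17.4 + (0)(6) = 17.4 m/s
Δx = v₀t + ½at² = 17.4·6 + 0.5·0·6² = 105 m

Phase 3 (decelerating): v₀ = 17.4 m/s, a = -7.5 m/s².
v = v₀ + at → t = (12 − 17.4) / -7.5 = 0.727 s
v² = v₀² + 2aΔx → Δx = (12² − 17.4²)/(2·-7.5) = 10.7 m
Total distance = 118 + 105 + 10.7 = 233 m

233.4 m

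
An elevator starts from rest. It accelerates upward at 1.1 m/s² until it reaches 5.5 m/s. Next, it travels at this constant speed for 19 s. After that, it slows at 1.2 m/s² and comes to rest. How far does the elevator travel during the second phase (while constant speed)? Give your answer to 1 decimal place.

Phase 1 (accelerating): v₀ = 0 m/s, a = 1.1 m/s².
v = v₀ + at → t = (5.5 − 0) / 1.1 = 5.00 s
v² = v₀² + 2aΔx → Δx = (5.5² − 0²)/(2·1.1) = 13.7 m

Phase 2 (constant speed): v₀ = 5.50 m/s, a = 0 m/s².
v = v₀ + at = 5.50 + (0)(19) = 5.50 m/s
Δx = v₀t + ½at² = 5.50·19 + 0.5·0·19² = 104 m
Distance in phase 2 = 104 m

104.5 m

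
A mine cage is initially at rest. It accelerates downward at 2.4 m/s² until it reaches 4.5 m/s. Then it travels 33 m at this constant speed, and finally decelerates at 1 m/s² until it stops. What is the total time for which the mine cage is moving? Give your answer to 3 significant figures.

13.7 s

Phase 1 (accelerating): v₀ = 0 m/s, a = 2.4 m/s².
v = v₀ + at → t = (4.5 − 0) / 2.4 = 1.88 s
v² = v₀² + 2aΔx → Δx = (4.5² − 0²)/(2·2.4) = 4.22 m

Phase 2 (constant speed): v₀ = 4.50 m/s, a = 0 m/s².
Constant speed: t = d/v = 33/4.50 = 7.33 s

Phase 3 (decelerating): v₀ = 4.50 m/s, a = -1 m/s².
v = v₀ + at → t = (0 − 4.50) / -1 = 4.50 s
v² = v₀² + 2aΔx → Δx = (0² − 4.50²)/(2·-1) = 10.1 m
Total time = 1.88 + 7.33 + 4.50 = 13.7 s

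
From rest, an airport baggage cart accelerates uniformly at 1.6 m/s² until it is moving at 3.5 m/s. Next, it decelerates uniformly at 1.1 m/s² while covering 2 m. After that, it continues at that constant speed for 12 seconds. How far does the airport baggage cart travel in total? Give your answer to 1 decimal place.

Phase 1 (accelerating): v₀ = 0 m/s, a = 1.6 m/s².
v = v₀ + at → t = (3.5 − 0) / 1.6 = 2.19 s
v² = v₀² + 2aΔx → Δx = (3.5² − 0²)/(2·1.6) = 3.83 m

Phase 2 (decelerating): v₀ = 3.50 m/s, a = -1.1 m/s².
v² = v₀² + 2aΔx = 3.50² + 2·-1.1·2 = 7.85 → v = 2.80 m/s
t = (v − v₀)/a = (2.80 − 3.50)/-1.1 = 0.635 s

Phase 3 (constant speed): v₀ = 2.80 m/s, a = 0 m/s².
v = v₀ + at = 2.80 + (0)(12) = 2.80 m/s
Δx = v₀t + ½at² = 2.80·12 + 0.5·0·12² = 33.6 m
Total distance = 3.83 + 2.00 + 33.6 = 39.4 m

39.4 m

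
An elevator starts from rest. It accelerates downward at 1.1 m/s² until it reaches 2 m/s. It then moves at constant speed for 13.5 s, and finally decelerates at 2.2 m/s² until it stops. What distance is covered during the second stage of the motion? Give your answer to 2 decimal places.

Phase 1 (accelerating): v₀ = 0 m/s, a = 1.1 m/s².
v = v₀ + at → t = (2 − 0) / 1.1 = 1.82 s
v² = v₀² + 2aΔx → Δx = (2² − 0²)/(2·1.1) = 1.82 m

Phase 2 (constant speed): v₀ = 2.00 m/s, a = 0 m/s².
v = v₀ + at = 2.00 + (0)(13.5) = 2.00 m/s
Δx = v₀t + ½at² = 2.00·13.5 + 0.5·0·13.5² = 27.0 m
Distance in phase 2 = 27.0 m

27.00 m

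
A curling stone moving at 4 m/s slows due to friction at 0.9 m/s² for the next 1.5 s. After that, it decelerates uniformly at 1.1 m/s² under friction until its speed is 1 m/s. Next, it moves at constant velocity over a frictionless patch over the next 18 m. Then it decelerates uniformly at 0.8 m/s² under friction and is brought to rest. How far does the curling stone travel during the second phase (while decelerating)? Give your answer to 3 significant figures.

2.74 m

Phase 1 (decelerating): v₀ = 4.00 m/s, a = -0.9 m/s².
v = v₀ + at = 4.00 + (-0.9)(1.5) = 2.65 m/s
Δx = v₀t + ½at² = 4.00·1.5 + 0.5·-0.9·1.5² = 4.99 m

Phase 2 (decelerating): v₀ = 2.65 m/s, a = -1.1 m/s².
v = v₀ + at → t = (1 − 2.65) / -1.1 = 1.50 s
v² = v₀² + 2aΔx → Δx = (1² − 2.65²)/(2·-1.1) = 2.74 m
Distance in phase 2 = 2.74 m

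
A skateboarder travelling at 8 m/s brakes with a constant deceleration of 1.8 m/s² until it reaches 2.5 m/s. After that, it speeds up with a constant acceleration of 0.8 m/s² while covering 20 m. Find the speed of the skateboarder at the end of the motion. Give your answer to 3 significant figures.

6.18 m/s

Phase 1 (decelerating): v₀ = 8.00 m/s, a = -1.8 m/s².
v = v₀ + at → t = (2.5 − 8.00) / -1.8 = 3.06 s
v² = v₀² + 2aΔx → Δx = (2.5² − 8.00²)/(2·-1.8) = 16.0 m

Phase 2 (accelerating): v₀ = 2.50 m/s, a = 0.8 m/s².
v² = v₀² + 2aΔx = 2.50² + 2·0.8·20 = 38.2 → v = 6.18 m/s
t = (v − v₀)/a = (6.18 − 2.50)/0.8 = 4.61 s
Final speed = 6.18 m/s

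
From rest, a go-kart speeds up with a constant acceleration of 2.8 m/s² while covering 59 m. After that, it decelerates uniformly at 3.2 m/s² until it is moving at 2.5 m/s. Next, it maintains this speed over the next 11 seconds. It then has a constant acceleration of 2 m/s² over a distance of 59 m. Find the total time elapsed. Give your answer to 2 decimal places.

28.92 s

Phase 1 (accelerating): v₀ = 0 m/s, a = 2.8 m/s².
v² = v₀² + 2aΔx = 0² + 2·2.8·59 = 330 → v = 18.2 m/s
t = (v − v₀)/a = (18.2 − 0)/2.8 = 6.49 s

Phase 2 (decelerating): v₀ = 18.2 m/s, a = -3.2 m/s².
v = v₀ + at → t = (2.5 − 18.2) / -3.2 = 4.90 s
v² = v₀² + 2aΔx → Δx = (2.5² − 18.2²)/(2·-3.2) = 50.6 m

Phase 3 (constant speed): v₀ = 2.50 m/s, a = 0 m/s².
v = v₀ + at = 2.50 + (0)(11) = 2.50 m/s
Δx = v₀t + ½at² = 2.50·11 + 0.5·0·11² = 27.5 m

Phase 4 (accelerating): v₀ = 2.50 m/s, a = 2 m/s².
v² = v₀² + 2aΔx = 2.50² + 2·2·59 = 242 → v = 15.6 m/s
t = (v − v₀)/a = (15.6 − 2.50)/2 = 6.53 s
Total time = 6.49 + 4.90 + 11.0 + 6.53 = 28.9 s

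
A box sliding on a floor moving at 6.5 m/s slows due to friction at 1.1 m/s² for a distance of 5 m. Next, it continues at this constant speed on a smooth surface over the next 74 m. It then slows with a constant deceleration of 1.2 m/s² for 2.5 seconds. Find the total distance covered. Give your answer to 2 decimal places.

Phase 1 (decelerating): v₀ = 6.50 m/s, a = -1.1 m/s².
v² = v₀² + 2aΔx = 6.50² + 2·-1.1·5 = 31.2 → v = 5.59 m/s
t = (v − v₀)/a = (5.59 − 6.50)/-1.1 = 0.827 s

Phase 2 (constant speed): v₀ = 5.59 m/s, a = 0 m/s².
Constant speed: t = d/v = 74/5.59 = 13.2 s

Phase 3 (decelerating): v₀ = 5.59 m/s, a = -1.2 m/s².
v = v₀ + at = 5.59 + (-1.2)(2.5) = 2.59 m/s
Δx = v₀t + ½at² = 5.59·2.5 + 0.5·-1.2·2.5² = 10.2 m
Total distance = 5.00 + 74.0 + 10.2 = 89.2 m

89.23 m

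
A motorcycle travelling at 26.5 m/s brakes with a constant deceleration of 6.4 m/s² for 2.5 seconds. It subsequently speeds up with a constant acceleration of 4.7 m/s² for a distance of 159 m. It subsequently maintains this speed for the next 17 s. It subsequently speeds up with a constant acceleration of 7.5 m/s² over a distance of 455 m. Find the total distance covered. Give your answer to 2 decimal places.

Phase 1 (decelerating): v₀ = 26.5 m/s, a = -6.4 m/s².
v = v₀ + at = 26.5 + (-6.4)(2.5) = 10.5 m/s
Δx = v₀t + ½at² = 26.5·2.5 + 0.5·-6.4·2.5² = 46.2 m

Phase 2 (accelerating): v₀ = 10.5 m/s, a = 4.7 m/s².
v² = v₀² + 2aΔx = 10.5² + 2·4.7·159 = 1600 → v = 40.1 m/s
t = (v − v₀)/a = (40.1 − 10.5)/4.7 = 6.29 s

Phase 3 (constant speed): v₀ = 40.1 m/s, a = 0 m/s².
v = v₀ + at = 40.1 + (0)(17) = 40.1 m/s
Δx = v₀t + ½at² = 40.1·17 + 0.5·0·17² = 681 m

Phase 4 (accelerating): v₀ = 40.1 m/s, a = 7.5 m/s².
v² = v₀² + 2aΔx = 40.1² + 2·7.5·455 = 8430 → v = 91.8 m/s
t = (v − v₀)/a = (91.8 − 40.1)/7.5 = 6.90 s
Total distance = 46.2 + 159 + 681 + 455 = 1340 m

1341.28 m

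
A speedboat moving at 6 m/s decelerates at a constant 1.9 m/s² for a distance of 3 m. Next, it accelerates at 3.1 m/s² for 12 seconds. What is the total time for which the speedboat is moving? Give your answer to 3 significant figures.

12.5 s

Phase 1 (decelerating): v₀ = 6.00 m/s, a = -1.9 m/s².
v² = v₀² + 2aΔx = 6.00² + 2·-1.9·3 = 24.6 → v = 4.96 m/s
t = (v − v₀)/a = (4.96 − 6.00)/-1.9 = 0.547 s

Phase 2 (accelerating): v₀ = 4.96 m/s, a = 3.1 m/s².
v = v₀ + at = 4.96 + (3.1)(12) = 42.2 m/s
Δx = v₀t + ½at² = 4.96·12 + 0.5·3.1·12² = 283 m
Total time = 0.547 + 12.0 = 12.5 s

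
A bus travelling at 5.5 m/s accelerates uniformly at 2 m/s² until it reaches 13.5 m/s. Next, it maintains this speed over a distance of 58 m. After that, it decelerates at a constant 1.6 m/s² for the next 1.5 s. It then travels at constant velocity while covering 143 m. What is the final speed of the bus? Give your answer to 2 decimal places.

Phase 1 (accelerating): v₀ = 5.50 m/s, a = 2 m/s².
v = v₀ + at → t = (13.5 − 5.50) / 2 = 4.00 s
v² = v₀² + 2aΔx → Δx = (13.5² − 5.50²)/(2·2) = 38.0 m

Phase 2 (constant speed): v₀ = 13.5 m/s, a = 0 m/s².
Constant speed: t = d/v = 58/13.5 = 4.30 s

Phase 3 (decelerating): v₀ = 13.5 m/s, a = -1.6 m/s².
v = v₀ + at = 13.5 + (-1.6)(1.5) = 11.1 m/s
Δx = v₀t + ½at² = 13.5·1.5 + 0.5·-1.6·1.5² = 18.4 m

Phase 4 (constant speed): v₀ = 11.1 m/s, a = 0 m/s².
Constant speed: t = d/v = 143/11.1 = 12.9 s
Final speed = 11.1 m/s

11.10 m/s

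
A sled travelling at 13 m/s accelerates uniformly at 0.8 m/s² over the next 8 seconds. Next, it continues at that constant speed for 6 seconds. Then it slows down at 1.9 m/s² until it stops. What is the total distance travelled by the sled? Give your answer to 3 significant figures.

345 m

Phase 1 (accelerating): v₀ = 13.0 m/s, a = 0.8 m/s².
v = v₀ + at = 13.0 + (0.8)(8) = 19.4 m/s
Δx = v₀t + ½at² = 13.0·8 + 0.5·0.8·8² = 130 m

Phase 2 (constant speed): v₀ = 19.4 m/s, a = 0 m/s².
v = v₀ + at = 19.4 + (0)(6) = 19.4 m/s
Δx = v₀t + ½at² = 19.4·6 + 0.5·0·6² = 116 m

Phase 3 (decelerating): v₀ = 19.4 m/s, a = -1.9 m/s².
v = v₀ + at → t = (0 − 19.4) / -1.9 = 10.2 s
v² = v₀² + 2aΔx → Δx = (0² − 19.4²)/(2·-1.9) = 99.0 m
Total distance = 130 + 116 + 99.0 = 345 m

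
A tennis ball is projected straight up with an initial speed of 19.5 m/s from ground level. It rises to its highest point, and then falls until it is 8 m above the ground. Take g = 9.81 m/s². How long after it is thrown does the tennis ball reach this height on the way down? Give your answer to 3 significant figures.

Phase 1 (rising): v₀ = 19.5 m/s, a = -9.81 m/s².
v = v₀ + at → t = (0 − 19.5) / -9.81 = 1.99 s
v² = v₀² + 2aΔx → Δx = (0² − 19.5²)/(2·-9.81) = 19.4 m

Phase 2 (falling): v₀ = 0 m/s, a = -9.81 m/s².
Falls 11.4 m from rest: t = √(2·11.4/9.81) = 1.52 s; v = g·t = 14.9 m/s.
Total time = 1.99 + 1.52 = 3.51 s

3.51 s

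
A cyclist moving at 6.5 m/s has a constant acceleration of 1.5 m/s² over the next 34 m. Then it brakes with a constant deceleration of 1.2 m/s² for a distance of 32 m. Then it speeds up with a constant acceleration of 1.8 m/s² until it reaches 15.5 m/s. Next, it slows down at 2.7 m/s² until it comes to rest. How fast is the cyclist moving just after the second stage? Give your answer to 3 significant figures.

8.21 m/s

Phase 1 (accelerating): v₀ = 6.50 m/s, a = 1.5 m/s².
v² = v₀² + 2aΔx = 6.50² + 2·1.5·34 = 144 → v = 12.0 m/s
t = (v − v₀)/a = (12.0 − 6.50)/1.5 = 3.67 s

Phase 2 (decelerating): v₀ = 12.0 m/s, a = -1.2 m/s².
v² = v₀² + 2aΔx = 12.0² + 2·-1.2·32 = 67.5 → v = 8.21 m/s
t = (v − v₀)/a = (8.21 − 12.0)/-1.2 = 3.16 s
Speed at end of phase 2 = 8.21 m/s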